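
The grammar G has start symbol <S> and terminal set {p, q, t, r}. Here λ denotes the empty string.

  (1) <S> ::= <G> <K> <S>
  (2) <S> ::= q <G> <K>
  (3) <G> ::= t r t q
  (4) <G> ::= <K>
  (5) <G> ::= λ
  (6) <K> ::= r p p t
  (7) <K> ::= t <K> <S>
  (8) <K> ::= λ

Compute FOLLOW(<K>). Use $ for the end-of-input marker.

{$, q, r, t}

FIRST(<K>): from <K>::=r p p t we get {r}; from <K>::=t <K> <S> we get {t}; from <K>::=λ we get {λ}. So FIRST(<K>) = {λ, r, t}.
FIRST(<G>): from <G>::=t r t q we get {t}; from <G>::=<K> we get {λ, r, t}; from <G>::=λ we get {λ}. So FIRST(<G>) = {λ, r, t}.
FIRST(<S>): from <S>::=<G> <K> <S> we get {q, r, t}; from <S>::=q <G> <K> we get {q}. So FIRST(<S>) = {q, r, t}.
FOLLOW(<S>) includes $ since <S> is the start symbol.
FOLLOW(<S>): in <S>::=<G> <K> <S>, the suffix after <S> is empty (adds nothing new); in <K>::=t <K> <S>, the suffix after <S> is empty, so FOLLOW(<S>) ⊇ FOLLOW(<K>) = {$, q, r, t}. Thus FOLLOW(<S>) = {$, q, r, t}.
FOLLOW(<G>): in <S>::=<G> <K> <S>, <G> is followed by <K> <S> with FIRST {q, r, t}; in <S>::=q <G> <K>, <G> is followed by <K> with FIRST {λ, r, t}; in <S>::=q <G> <K>, the suffix after <G> is nullable, so FOLLOW(<G>) ⊇ FOLLOW(<S>) = {$, q, r, t}. Thus FOLLOW(<G>) = {$, q, r, t}.
FOLLOW(<K>): in <S>::=<G> <K> <S>, <K> is followed by <S> with FIRST {q, r, t}; in <S>::=q <G> <K>, the suffix after <K> is empty, so FOLLOW(<K>) ⊇ FOLLOW(<S>) = {$, q, r, t}; in <G>::=<K>, the suffix after <K> is empty, so FOLLOW(<K>) ⊇ FOLLOW(<G>) = {$, q, r, t}; in <K>::=t <K> <S>, <K> is followed by <S> with FIRST {q, r, t}. Thus FOLLOW(<K>) = {$, q, r, t}.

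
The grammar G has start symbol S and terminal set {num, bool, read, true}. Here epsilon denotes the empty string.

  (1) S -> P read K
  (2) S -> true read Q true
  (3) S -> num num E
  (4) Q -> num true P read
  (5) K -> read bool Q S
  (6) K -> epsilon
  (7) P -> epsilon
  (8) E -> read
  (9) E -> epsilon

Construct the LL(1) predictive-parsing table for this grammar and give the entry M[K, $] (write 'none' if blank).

K -> epsilon

FIRST(Q) = {num}
FIRST(K) = {epsilon, read}
FIRST(P) = {epsilon}
FIRST(E) = {epsilon, read}
FIRST(S) = {num, read, true}  (via P read K)
FOLLOW(S) includes $ since S is the start symbol.
FOLLOW(S): in K->read bool Q S, the suffix after S is empty, so FOLLOW(S) ⊇ FOLLOW(K) = {$}. Thus FOLLOW(S) = {$}.
FOLLOW(K): in S->P read K, the suffix after K is empty, so FOLLOW(K) ⊇ FOLLOW(S) = {$}. Thus FOLLOW(K) = {$}.
For K -> read bool Q S: FIRST(read bool Q S) = {read}, so it goes in M[K, t] for t ∈ {read}.
For K -> epsilon: FIRST(epsilon) = {epsilon}, so it goes in M[K, t] for t ∈ {}; since epsilon ∈ FIRST, also for every t ∈ FOLLOW(K) = {$}.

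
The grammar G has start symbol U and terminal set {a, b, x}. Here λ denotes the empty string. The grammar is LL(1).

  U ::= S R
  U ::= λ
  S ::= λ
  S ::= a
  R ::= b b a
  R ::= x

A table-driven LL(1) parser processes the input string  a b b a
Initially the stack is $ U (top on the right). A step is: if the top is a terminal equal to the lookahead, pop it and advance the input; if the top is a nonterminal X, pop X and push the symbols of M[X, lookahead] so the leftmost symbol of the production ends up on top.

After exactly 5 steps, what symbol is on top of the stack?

step 1: stack=$ U  input=a b b a $  — expand U ::= S R
step 2: stack=$ R S  input=a b b a $  — expand S ::= a
step 3: stack=$ R a  input=a b b a $  — match a
step 4: stack=$ R  input=b b a $  — expand R ::= b b a
step 5: stack=$ a b b  input=b b a $  — match b
Stack after step 5: $ a b (top = b).

b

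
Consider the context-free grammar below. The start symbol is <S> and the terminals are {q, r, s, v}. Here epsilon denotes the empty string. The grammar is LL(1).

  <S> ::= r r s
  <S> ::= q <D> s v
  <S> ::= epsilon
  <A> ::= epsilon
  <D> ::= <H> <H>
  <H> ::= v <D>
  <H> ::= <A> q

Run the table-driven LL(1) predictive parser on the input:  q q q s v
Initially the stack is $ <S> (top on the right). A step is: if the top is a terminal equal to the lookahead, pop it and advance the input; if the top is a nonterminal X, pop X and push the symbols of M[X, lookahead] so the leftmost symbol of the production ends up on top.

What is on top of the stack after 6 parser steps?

<H>

     Stack            Input        Action
  1  $ <S>            q q q s v $  expand <S> ::= q <D> s v
  2  $ v s <D> q      q q q s v $  match q
  3  $ v s <D>        q q s v $    expand <D> ::= <H> <H>
  4  $ v s <H> <H>    q q s v $    expand <H> ::= <A> q
  5  $ v s <H> q <A>  q q s v $    expand <A> ::= epsilon
  6  $ v s <H> q      q q s v $    match q
Stack after step 6: $ v s <H> (top = <H>).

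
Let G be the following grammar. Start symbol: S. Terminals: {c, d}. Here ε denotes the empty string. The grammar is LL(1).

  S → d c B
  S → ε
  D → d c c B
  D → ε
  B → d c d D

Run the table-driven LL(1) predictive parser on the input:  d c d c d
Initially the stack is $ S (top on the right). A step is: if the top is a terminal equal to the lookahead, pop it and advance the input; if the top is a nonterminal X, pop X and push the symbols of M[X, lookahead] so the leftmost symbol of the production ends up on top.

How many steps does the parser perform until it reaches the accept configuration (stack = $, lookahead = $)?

8

step 1: stack=$ S  input=d c d c d $  — expand S → d c B
step 2: stack=$ B c d  input=d c d c d $  — match d
step 3: stack=$ B c  input=c d c d $  — match c
step 4: stack=$ B  input=d c d $  — expand B → d c d D
step 5: stack=$ D d c d  input=d c d $  — match d
step 6: stack=$ D d c  input=c d $  — match c
step 7: stack=$ D d  input=d $  — match d
step 8: stack=$ D  input=$  — expand D → ε
Accept reached after 8 steps.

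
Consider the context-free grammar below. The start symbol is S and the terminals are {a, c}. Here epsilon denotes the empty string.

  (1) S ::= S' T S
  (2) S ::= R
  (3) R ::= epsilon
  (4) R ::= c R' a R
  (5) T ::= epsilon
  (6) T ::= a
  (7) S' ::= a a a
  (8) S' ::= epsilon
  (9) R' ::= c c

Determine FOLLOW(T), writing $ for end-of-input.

FIRST(R) = {epsilon, c}
FIRST(T) = {epsilon, a}
FIRST(S') = {epsilon, a}
FIRST(R') = {c}
FIRST(S) = {epsilon, a, c}  (via S' T S, R)
FOLLOW(S) includes $ since S is the start symbol.
FOLLOW(S): in S::=S' T S, the suffix after S is empty (adds nothing new). Thus FOLLOW(S) = {$}.
FOLLOW(R): in S::=R, the suffix after R is empty, so FOLLOW(R) ⊇ FOLLOW(S) = {$}; in R::=c R' a R, the suffix after R is empty (adds nothing new). Thus FOLLOW(R) = {$}.
FOLLOW(T): in S::=S' T S, T is followed by S with FIRST {epsilon, a, c}; in S::=S' T S, the suffix after T is nullable, so FOLLOW(T) ⊇ FOLLOW(S) = {$}. Thus FOLLOW(T) = {$, a, c}.
FOLLOW(S'): in S::=S' T S, S' is followed by T S with FIRST {epsilon, a, c}; in S::=S' T S, the suffix after S' is nullable, so FOLLOW(S') ⊇ FOLLOW(S) = {$}. Thus FOLLOW(S') = {$, a, c}.
FOLLOW(R'): in R::=c R' a R, R' is followed by a R with FIRST {a}. Thus FOLLOW(R') = {a}.

{$, a, c}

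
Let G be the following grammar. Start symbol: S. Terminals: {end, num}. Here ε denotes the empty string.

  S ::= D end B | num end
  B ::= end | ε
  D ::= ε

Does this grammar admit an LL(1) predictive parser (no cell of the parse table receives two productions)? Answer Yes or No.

FIRST(S) = {end, num}
FIRST(B) = {ε, end}
FIRST(D) = {ε}
FOLLOW(S) = {$}
FOLLOW(B) = {$}
FOLLOW(D) = {end}
Each cell of M receives at most one production.

Yes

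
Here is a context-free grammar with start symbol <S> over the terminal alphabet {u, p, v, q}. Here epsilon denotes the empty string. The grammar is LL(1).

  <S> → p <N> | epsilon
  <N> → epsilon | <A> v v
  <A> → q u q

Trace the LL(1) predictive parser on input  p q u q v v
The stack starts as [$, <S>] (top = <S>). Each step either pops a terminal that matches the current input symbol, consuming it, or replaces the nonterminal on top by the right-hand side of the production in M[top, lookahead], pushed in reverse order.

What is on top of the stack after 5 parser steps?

u

     Stack        Input          Action
  1  $ <S>        p q u q v v $  expand <S> → p <N>
  2  $ <N> p      p q u q v v $  match p
  3  $ <N>        q u q v v $    expand <N> → <A> v v
  4  $ v v <A>    q u q v v $    expand <A> → q u q
  5  $ v v q u q  q u q v v $    match q
Stack after step 5: $ v v q u (top = u).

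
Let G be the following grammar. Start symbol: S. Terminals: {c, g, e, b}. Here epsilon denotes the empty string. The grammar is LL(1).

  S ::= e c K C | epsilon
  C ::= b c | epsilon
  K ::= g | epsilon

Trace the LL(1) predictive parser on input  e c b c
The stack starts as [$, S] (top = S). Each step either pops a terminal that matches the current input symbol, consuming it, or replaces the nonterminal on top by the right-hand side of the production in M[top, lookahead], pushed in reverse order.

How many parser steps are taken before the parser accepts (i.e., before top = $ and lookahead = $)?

     Stack      Input      Action
  1  $ S        e c b c $  expand S ::= e c K C
  2  $ C K c e  e c b c $  match e
  3  $ C K c    c b c $    match c
  4  $ C K      b c $      expand K ::= epsilon
  5  $ C        b c $      expand C ::= b c
  6  $ c b      b c $      match b
  7  $ c        c $        match c
Accept reached after 7 steps.

7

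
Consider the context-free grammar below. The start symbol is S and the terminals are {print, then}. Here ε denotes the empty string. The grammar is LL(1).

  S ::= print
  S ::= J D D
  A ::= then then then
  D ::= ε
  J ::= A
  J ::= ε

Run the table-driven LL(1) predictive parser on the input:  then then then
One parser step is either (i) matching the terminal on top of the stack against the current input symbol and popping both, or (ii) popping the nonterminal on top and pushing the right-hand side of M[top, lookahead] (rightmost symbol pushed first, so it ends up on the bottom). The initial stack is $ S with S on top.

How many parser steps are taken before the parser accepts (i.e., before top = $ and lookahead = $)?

     Stack                 Input             Action
  1  $ S                   then then then $  expand S ::= J D D
  2  $ D D J               then then then $  expand J ::= A
  3  $ D D A               then then then $  expand A ::= then then then
  4  $ D D then then then  then then then $  match then
  5  $ D D then then       then then $       match then
  6  $ D D then            then $            match then
  7  $ D D                 $                 expand D ::= ε
  8  $ D                   $                 expand D ::= ε
Accept reached after 8 steps.

8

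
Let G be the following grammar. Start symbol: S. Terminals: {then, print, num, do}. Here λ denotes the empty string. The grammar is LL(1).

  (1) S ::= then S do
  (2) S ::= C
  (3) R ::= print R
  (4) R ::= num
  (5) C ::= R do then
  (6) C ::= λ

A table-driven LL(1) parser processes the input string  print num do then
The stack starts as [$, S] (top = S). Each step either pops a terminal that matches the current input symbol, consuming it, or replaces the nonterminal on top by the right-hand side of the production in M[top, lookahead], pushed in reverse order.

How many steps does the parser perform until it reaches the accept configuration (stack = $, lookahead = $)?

8

     Stack              Input                Action
  1  $ S                print num do then $  expand S ::= C
  2  $ C                print num do then $  expand C ::= R do then
  3  $ then do R        print num do then $  expand R ::= print R
  4  $ then do R print  print num do then $  match print
  5  $ then do R        num do then $        expand R ::= num
  6  $ then do num      num do then $        match num
  7  $ then do          do then $            match do
  8  $ then             then $               match then
Accept reached after 8 steps.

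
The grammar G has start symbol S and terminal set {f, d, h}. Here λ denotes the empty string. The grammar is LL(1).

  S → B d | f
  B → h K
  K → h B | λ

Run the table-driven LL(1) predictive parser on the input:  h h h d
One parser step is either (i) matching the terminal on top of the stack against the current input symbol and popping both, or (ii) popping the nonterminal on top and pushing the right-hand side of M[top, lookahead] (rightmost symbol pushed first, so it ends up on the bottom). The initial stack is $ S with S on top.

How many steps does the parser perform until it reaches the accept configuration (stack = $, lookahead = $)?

9

     Stack    Input      Action
  1  $ S      h h h d $  expand S → B d
  2  $ d B    h h h d $  expand B → h K
  3  $ d K h  h h h d $  match h
  4  $ d K    h h d $    expand K → h B
  5  $ d B h  h h d $    match h
  6  $ d B    h d $      expand B → h K
  7  $ d K h  h d $      match h
  8  $ d K    d $        expand K → λ
  9  $ d      d $        match d
Accept reached after 9 steps.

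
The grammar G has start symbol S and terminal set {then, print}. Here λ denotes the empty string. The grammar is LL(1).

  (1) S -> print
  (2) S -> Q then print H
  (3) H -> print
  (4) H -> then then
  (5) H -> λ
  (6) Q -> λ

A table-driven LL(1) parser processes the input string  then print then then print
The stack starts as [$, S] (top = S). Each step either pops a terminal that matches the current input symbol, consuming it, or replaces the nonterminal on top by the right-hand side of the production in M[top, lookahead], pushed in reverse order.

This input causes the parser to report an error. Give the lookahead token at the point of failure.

     Stack             Input                         Action
  1  $ S               then print then then print $  expand S -> Q then print H
  2  $ H print then Q  then print then then print $  expand Q -> λ
  3  $ H print then    then print then then print $  match then
  4  $ H print         print then then print $       match print
  5  $ H               then then print $             expand H -> then then
  6  $ then then       then then print $             match then
  7  $ then            then print $                  match then
  8  $                 print $                       error: stack empty but input remains

print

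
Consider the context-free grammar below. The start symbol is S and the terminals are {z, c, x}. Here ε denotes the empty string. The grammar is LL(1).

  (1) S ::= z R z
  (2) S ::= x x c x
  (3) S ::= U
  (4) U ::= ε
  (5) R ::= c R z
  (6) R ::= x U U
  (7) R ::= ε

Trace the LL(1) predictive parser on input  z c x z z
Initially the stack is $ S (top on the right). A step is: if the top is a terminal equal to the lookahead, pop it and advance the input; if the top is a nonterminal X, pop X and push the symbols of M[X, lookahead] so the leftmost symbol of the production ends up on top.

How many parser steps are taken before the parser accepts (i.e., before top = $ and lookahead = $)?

      Stack        Input        Action
   1  $ S          z c x z z $  expand S ::= z R z
   2  $ z R z      z c x z z $  match z
   3  $ z R        c x z z $    expand R ::= c R z
   4  $ z z R c    c x z z $    match c
   5  $ z z R      x z z $      expand R ::= x U U
   6  $ z z U U x  x z z $      match x
   7  $ z z U U    z z $        expand U ::= ε
   8  $ z z U      z z $        expand U ::= ε
   9  $ z z        z z $        match z
  10  $ z          z $          match z
Accept reached after 10 steps.

10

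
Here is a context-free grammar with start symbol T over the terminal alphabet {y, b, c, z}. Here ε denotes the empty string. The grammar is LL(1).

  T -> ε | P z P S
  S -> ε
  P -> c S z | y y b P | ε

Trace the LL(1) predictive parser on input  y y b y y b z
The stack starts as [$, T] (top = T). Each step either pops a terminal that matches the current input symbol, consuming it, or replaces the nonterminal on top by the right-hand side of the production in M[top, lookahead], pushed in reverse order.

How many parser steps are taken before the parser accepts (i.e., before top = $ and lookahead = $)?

step 1: stack=$ T  input=y y b y y b z $  — expand T -> P z P S
step 2: stack=$ S P z P  input=y y b y y b z $  — expand P -> y y b P
step 3: stack=$ S P z P b y y  input=y y b y y b z $  — match y
step 4: stack=$ S P z P b y  input=y b y y b z $  — match y
step 5: stack=$ S P z P b  input=b y y b z $  — match b
step 6: stack=$ S P z P  input=y y b z $  — expand P -> y y b P
step 7: stack=$ S P z P b y y  input=y y b z $  — match y
step 8: stack=$ S P z P b y  input=y b z $  — match y
step 9: stack=$ S P z P b  input=b z $  — match b
step 10: stack=$ S P z P  input=z $  — expand P -> ε
step 11: stack=$ S P z  input=z $  — match z
step 12: stack=$ S P  input=$  — expand P -> ε
step 13: stack=$ S  input=$  — expand S -> ε
Accept reached after 13 steps.

13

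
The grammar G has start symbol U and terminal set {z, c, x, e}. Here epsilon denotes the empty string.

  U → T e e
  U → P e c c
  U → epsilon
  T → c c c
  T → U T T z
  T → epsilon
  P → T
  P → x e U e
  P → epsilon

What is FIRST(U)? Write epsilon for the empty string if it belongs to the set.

{epsilon, c, e, x, z}

FIRST(U): from U→T e e we get {c, e, x, z}; from U→P e c c we get {c, e, x, z}; from U→epsilon we get {epsilon}. So FIRST(U) = {epsilon, c, e, x, z}.
FIRST(T): from T→c c c we get {c}; from T→U T T z we get {c, e, x, z}; from T→epsilon we get {epsilon}. So FIRST(T) = {epsilon, c, e, x, z}.
FIRST(P): from P→T we get {epsilon, c, e, x, z}; from P→x e U e we get {x}; from P→epsilon we get {epsilon}. So FIRST(P) = {epsilon, c, e, x, z}.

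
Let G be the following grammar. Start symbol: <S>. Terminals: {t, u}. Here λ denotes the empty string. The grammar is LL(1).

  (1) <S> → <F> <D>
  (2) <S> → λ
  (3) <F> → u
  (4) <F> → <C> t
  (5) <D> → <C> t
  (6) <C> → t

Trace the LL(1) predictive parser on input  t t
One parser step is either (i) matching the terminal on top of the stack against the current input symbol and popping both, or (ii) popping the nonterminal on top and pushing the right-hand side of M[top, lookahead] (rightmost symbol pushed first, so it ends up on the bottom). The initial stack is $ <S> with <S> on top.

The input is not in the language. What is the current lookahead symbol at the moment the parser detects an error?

$

     Stack        Input  Action
  1  $ <S>        t t $  expand <S> → <F> <D>
  2  $ <D> <F>    t t $  expand <F> → <C> t
  3  $ <D> t <C>  t t $  expand <C> → t
  4  $ <D> t t    t t $  match t
  5  $ <D> t      t $    match t
  6  $ <D>        $      error: M[<D>, $] is empty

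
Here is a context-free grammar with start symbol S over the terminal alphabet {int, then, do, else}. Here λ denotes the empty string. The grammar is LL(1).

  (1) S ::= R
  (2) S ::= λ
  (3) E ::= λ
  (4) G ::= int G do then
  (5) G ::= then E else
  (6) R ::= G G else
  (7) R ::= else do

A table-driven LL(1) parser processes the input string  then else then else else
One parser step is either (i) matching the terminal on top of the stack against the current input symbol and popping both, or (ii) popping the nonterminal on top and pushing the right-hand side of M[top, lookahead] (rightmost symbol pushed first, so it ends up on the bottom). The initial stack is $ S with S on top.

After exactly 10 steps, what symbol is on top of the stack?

else

step 1: stack=$ S  input=then else then else else $  — expand S ::= R
step 2: stack=$ R  input=then else then else else $  — expand R ::= G G else
step 3: stack=$ else G G  input=then else then else else $  — expand G ::= then E else
step 4: stack=$ else G else E then  input=then else then else else $  — match then
step 5: stack=$ else G else E  input=else then else else $  — expand E ::= λ
step 6: stack=$ else G else  input=else then else else $  — match else
step 7: stack=$ else G  input=then else else $  — expand G ::= then E else
step 8: stack=$ else else E then  input=then else else $  — match then
step 9: stack=$ else else E  input=else else $  — expand E ::= λ
step 10: stack=$ else else  input=else else $  — match else
Stack after step 10: $ else (top = else).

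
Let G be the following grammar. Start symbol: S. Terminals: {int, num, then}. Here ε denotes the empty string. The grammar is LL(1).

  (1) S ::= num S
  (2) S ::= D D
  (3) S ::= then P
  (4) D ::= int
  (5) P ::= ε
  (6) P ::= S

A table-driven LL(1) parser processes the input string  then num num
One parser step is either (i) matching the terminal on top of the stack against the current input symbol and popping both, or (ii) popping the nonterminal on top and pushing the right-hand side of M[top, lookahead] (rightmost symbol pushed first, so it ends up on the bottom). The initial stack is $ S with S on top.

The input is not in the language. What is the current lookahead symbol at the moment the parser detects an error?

step 1: stack=$ S  input=then num num $  — expand S ::= then P
step 2: stack=$ P then  input=then num num $  — match then
step 3: stack=$ P  input=num num $  — expand P ::= S
step 4: stack=$ S  input=num num $  — expand S ::= num S
step 5: stack=$ S num  input=num num $  — match num
step 6: stack=$ S  input=num $  — expand S ::= num S
step 7: stack=$ S num  input=num $  — match num
step 8: stack=$ S  input=$  — error: M[S, $] is empty

$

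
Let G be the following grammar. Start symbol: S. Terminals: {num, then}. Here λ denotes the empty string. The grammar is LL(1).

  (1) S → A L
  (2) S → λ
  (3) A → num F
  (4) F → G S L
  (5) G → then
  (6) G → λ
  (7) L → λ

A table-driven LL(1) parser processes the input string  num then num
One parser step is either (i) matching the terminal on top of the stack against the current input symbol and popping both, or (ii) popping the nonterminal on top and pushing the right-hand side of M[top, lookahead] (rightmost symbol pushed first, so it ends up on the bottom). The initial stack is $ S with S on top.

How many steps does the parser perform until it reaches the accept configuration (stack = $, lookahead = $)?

16

      Stack          Input           Action
   1  $ S            num then num $  expand S → A L
   2  $ L A          num then num $  expand A → num F
   3  $ L F num      num then num $  match num
   4  $ L F          then num $      expand F → G S L
   5  $ L L S G      then num $      expand G → then
   6  $ L L S then   then num $      match then
   7  $ L L S        num $           expand S → A L
   8  $ L L L A      num $           expand A → num F
   9  $ L L L F num  num $           match num
  10  $ L L L F      $               expand F → G S L
  11  $ L L L L S G  $               expand G → λ
  12  $ L L L L S    $               expand S → λ
  13  $ L L L L      $               expand L → λ
  14  $ L L L        $               expand L → λ
  15  $ L L          $               expand L → λ
  16  $ L            $               expand L → λ
Accept reached after 16 steps.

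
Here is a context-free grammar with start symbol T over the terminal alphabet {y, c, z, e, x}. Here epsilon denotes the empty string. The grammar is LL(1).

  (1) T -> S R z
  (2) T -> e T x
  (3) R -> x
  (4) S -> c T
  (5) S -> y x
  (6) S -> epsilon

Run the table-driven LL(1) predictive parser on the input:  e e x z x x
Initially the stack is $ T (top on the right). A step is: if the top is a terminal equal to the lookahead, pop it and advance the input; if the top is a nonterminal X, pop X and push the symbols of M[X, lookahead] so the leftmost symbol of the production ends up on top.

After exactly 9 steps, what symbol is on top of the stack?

step 1: stack=$ T  input=e e x z x x $  — expand T -> e T x
step 2: stack=$ x T e  input=e e x z x x $  — match e
step 3: stack=$ x T  input=e x z x x $  — expand T -> e T x
step 4: stack=$ x x T e  input=e x z x x $  — match e
step 5: stack=$ x x T  input=x z x x $  — expand T -> S R z
step 6: stack=$ x x z R S  input=x z x x $  — expand S -> epsilon
step 7: stack=$ x x z R  input=x z x x $  — expand R -> x
step 8: stack=$ x x z x  input=x z x x $  — match x
step 9: stack=$ x x z  input=z x x $  — match z
Stack after step 9: $ x x (top = x).

x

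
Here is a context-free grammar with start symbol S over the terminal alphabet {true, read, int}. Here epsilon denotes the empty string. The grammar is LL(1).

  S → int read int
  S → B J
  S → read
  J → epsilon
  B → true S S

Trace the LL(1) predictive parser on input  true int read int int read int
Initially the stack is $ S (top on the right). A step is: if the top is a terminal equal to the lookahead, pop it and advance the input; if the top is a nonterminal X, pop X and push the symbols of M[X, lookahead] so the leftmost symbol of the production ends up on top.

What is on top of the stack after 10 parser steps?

step 1: stack=$ S  input=true int read int int read int $  — expand S → B J
step 2: stack=$ J B  input=true int read int int read int $  — expand B → true S S
step 3: stack=$ J S S true  input=true int read int int read int $  — match true
step 4: stack=$ J S S  input=int read int int read int $  — expand S → int read int
step 5: stack=$ J S int read int  input=int read int int read int $  — match int
step 6: stack=$ J S int read  input=read int int read int $  — match read
step 7: stack=$ J S int  input=int int read int $  — match int
step 8: stack=$ J S  input=int read int $  — expand S → int read int
step 9: stack=$ J int read int  input=int read int $  — match int
step 10: stack=$ J int read  input=read int $  — match read
Stack after step 10: $ J int (top = int).

int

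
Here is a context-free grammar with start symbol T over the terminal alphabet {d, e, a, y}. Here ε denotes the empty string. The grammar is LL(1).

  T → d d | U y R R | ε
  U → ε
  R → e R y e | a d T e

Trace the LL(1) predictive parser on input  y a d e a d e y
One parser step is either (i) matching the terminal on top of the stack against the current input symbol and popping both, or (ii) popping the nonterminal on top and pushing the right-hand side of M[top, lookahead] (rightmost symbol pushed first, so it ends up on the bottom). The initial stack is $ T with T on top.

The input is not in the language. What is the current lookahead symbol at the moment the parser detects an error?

      Stack        Input              Action
   1  $ T          y a d e a d e y $  expand T → U y R R
   2  $ R R y U    y a d e a d e y $  expand U → ε
   3  $ R R y      y a d e a d e y $  match y
   4  $ R R        a d e a d e y $    expand R → a d T e
   5  $ R e T d a  a d e a d e y $    match a
   6  $ R e T d    d e a d e y $      match d
   7  $ R e T      e a d e y $        expand T → ε
   8  $ R e        e a d e y $        match e
   9  $ R          a d e y $          expand R → a d T e
  10  $ e T d a    a d e y $          match a
  11  $ e T d      d e y $            match d
  12  $ e T        e y $              expand T → ε
  13  $ e          e y $              match e
  14  $            y $                error: stack empty but input remains

y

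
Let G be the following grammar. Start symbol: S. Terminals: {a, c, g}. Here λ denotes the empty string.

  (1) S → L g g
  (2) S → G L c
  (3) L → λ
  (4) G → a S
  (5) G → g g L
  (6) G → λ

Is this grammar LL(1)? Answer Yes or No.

FIRST(S) = {a, c, g}
FIRST(L) = {λ}
FIRST(G) = {λ, a, g}
FOLLOW(S) = {$, c}
FOLLOW(L) = {c, g}
FOLLOW(G) = {c}
Cell M[S, g] receives both S → L g g and S → G L c — the grammar is not LL(1).

No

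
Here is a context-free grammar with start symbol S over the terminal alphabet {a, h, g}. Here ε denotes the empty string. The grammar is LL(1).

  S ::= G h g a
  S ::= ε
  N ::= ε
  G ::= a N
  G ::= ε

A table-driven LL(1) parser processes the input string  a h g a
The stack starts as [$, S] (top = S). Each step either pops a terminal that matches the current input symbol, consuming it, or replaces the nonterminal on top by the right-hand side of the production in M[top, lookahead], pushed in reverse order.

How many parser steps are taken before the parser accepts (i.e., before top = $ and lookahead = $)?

step 1: stack=$ S  input=a h g a $  — expand S ::= G h g a
step 2: stack=$ a g h G  input=a h g a $  — expand G ::= a N
step 3: stack=$ a g h N a  input=a h g a $  — match a
step 4: stack=$ a g h N  input=h g a $  — expand N ::= ε
step 5: stack=$ a g h  input=h g a $  — match h
step 6: stack=$ a g  input=g a $  — match g
step 7: stack=$ a  input=a $  — match a
Accept reached after 7 steps.

7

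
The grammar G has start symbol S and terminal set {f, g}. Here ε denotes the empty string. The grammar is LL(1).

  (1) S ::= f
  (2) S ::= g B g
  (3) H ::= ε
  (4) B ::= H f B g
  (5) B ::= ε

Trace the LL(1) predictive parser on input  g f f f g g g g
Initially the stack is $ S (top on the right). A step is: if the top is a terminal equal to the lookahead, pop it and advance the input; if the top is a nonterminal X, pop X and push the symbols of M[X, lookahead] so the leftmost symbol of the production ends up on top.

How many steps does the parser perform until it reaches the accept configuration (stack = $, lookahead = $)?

16

step 1: stack=$ S  input=g f f f g g g g $  — expand S ::= g B g
step 2: stack=$ g B g  input=g f f f g g g g $  — match g
step 3: stack=$ g B  input=f f f g g g g $  — expand B ::= H f B g
step 4: stack=$ g g B f H  input=f f f g g g g $  — expand H ::= ε
step 5: stack=$ g g B f  input=f f f g g g g $  — match f
step 6: stack=$ g g B  input=f f g g g g $  — expand B ::= H f B g
step 7: stack=$ g g g B f H  input=f f g g g g $  — expand H ::= ε
step 8: stack=$ g g g B f  input=f f g g g g $  — match f
step 9: stack=$ g g g B  input=f g g g g $  — expand B ::= H f B g
step 10: stack=$ g g g g B f H  input=f g g g g $  — expand H ::= ε
step 11: stack=$ g g g g B f  input=f g g g g $  — match f
step 12: stack=$ g g g g B  input=g g g g $  — expand B ::= ε
step 13: stack=$ g g g g  input=g g g g $  — match g
step 14: stack=$ g g g  input=g g g $  — match g
step 15: stack=$ g g  input=g g $  — match g
step 16: stack=$ g  input=g $  — match g
Accept reached after 16 steps.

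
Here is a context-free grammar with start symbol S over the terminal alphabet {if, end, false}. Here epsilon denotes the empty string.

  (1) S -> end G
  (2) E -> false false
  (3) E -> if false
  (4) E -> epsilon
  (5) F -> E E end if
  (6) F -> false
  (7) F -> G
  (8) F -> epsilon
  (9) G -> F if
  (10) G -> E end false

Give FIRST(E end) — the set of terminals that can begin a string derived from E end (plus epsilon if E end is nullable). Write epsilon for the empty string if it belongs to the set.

FIRST(S) = {end}
FIRST(E) = {epsilon, false, if}
FIRST(F) = {epsilon, end, false, if}  (via E E end if, G)
FIRST(G) = {end, false, if}  (via F if, E end false)
FIRST(E end): take FIRST of each symbol in turn, carrying on past any symbol whose FIRST contains epsilon; result {end, false, if}.

{end, false, if}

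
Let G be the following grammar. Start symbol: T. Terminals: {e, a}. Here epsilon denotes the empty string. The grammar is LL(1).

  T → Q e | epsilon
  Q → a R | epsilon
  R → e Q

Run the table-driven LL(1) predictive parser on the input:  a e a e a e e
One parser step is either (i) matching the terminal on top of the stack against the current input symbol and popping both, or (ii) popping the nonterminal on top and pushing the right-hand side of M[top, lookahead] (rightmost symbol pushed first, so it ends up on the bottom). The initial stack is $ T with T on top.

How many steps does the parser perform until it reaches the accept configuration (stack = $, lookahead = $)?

15

step 1: stack=$ T  input=a e a e a e e $  — expand T → Q e
step 2: stack=$ e Q  input=a e a e a e e $  — expand Q → a R
step 3: stack=$ e R a  input=a e a e a e e $  — match a
step 4: stack=$ e R  input=e a e a e e $  — expand R → e Q
step 5: stack=$ e Q e  input=e a e a e e $  — match e
step 6: stack=$ e Q  input=a e a e e $  — expand Q → a R
step 7: stack=$ e R a  input=a e a e e $  — match a
step 8: stack=$ e R  input=e a e e $  — expand R → e Q
step 9: stack=$ e Q e  input=e a e e $  — match e
step 10: stack=$ e Q  input=a e e $  — expand Q → a R
step 11: stack=$ e R a  input=a e e $  — match a
step 12: stack=$ e R  input=e e $  — expand R → e Q
step 13: stack=$ e Q e  input=e e $  — match e
step 14: stack=$ e Q  input=e $  — expand Q → epsilon
step 15: stack=$ e  input=e $  — match e
Accept reached after 15 steps.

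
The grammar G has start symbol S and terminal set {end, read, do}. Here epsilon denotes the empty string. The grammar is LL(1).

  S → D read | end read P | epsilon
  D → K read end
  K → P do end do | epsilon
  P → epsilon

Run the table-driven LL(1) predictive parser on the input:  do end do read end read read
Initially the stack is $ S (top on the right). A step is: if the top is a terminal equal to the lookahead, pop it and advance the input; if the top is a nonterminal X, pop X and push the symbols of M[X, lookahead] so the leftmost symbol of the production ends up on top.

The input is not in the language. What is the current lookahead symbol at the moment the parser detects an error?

read

      Stack                        Input                           Action
   1  $ S                          do end do read end read read $  expand S → D read
   2  $ read D                     do end do read end read read $  expand D → K read end
   3  $ read end read K            do end do read end read read $  expand K → P do end do
   4  $ read end read do end do P  do end do read end read read $  expand P → epsilon
   5  $ read end read do end do    do end do read end read read $  match do
   6  $ read end read do end       end do read end read read $     match end
   7  $ read end read do           do read end read read $         match do
   8  $ read end read              read end read read $            match read
   9  $ read end                   end read read $                 match end
  10  $ read                       read read $                     match read
  11  $                            read $                          error: stack empty but input remains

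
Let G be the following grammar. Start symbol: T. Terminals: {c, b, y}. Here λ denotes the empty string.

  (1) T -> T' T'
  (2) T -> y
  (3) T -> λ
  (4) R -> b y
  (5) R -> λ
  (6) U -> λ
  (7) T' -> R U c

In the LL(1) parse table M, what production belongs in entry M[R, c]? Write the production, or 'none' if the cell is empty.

R -> λ

FIRST(R): from R->b y we get {b}; from R->λ we get {λ}. So FIRST(R) = {λ, b}.
FIRST(U): from U->λ we get {λ}. So FIRST(U) = {λ}.
FIRST(T'): from T'->R U c we get {b, c}. So FIRST(T') = {b, c}.
FIRST(T): from T->T' T' we get {b, c}; from T->y we get {y}; from T->λ we get {λ}. So FIRST(T) = {λ, b, c, y}.
FOLLOW(T) includes $ since T is the start symbol.
FOLLOW(R): in T'->R U c, R is followed by U c with FIRST {c}. Thus FOLLOW(R) = {c}.
For R -> b y: FIRST(b y) = {b}, so it goes in M[R, t] for t ∈ {b}.
For R -> λ: FIRST(λ) = {λ}, so it goes in M[R, t] for t ∈ {}; since λ ∈ FIRST, also for every t ∈ FOLLOW(R) = {c}.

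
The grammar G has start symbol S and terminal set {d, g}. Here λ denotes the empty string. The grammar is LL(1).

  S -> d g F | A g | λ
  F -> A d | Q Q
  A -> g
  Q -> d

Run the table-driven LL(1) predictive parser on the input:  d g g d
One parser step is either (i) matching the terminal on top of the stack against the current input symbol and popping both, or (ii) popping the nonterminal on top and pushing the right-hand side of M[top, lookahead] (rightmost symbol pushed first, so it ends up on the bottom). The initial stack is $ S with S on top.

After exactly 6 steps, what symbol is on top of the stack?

d

     Stack    Input      Action
  1  $ S      d g g d $  expand S -> d g F
  2  $ F g d  d g g d $  match d
  3  $ F g    g g d $    match g
  4  $ F      g d $      expand F -> A d
  5  $ d A    g d $      expand A -> g
  6  $ d g    g d $      match g
Stack after step 6: $ d (top = d).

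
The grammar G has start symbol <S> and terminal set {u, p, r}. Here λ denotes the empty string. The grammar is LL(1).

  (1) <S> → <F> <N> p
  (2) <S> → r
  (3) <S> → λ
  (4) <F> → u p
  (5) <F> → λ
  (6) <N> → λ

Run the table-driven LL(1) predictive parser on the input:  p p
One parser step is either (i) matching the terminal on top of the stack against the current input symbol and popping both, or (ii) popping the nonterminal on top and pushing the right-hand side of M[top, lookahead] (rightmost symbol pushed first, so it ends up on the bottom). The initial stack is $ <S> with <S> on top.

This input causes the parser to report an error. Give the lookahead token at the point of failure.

p

step 1: stack=$ <S>  input=p p $  — expand <S> → <F> <N> p
step 2: stack=$ p <N> <F>  input=p p $  — expand <F> → λ
step 3: stack=$ p <N>  input=p p $  — expand <N> → λ
step 4: stack=$ p  input=p p $  — match p
step 5: stack=$  input=p $  — error: stack empty but input remains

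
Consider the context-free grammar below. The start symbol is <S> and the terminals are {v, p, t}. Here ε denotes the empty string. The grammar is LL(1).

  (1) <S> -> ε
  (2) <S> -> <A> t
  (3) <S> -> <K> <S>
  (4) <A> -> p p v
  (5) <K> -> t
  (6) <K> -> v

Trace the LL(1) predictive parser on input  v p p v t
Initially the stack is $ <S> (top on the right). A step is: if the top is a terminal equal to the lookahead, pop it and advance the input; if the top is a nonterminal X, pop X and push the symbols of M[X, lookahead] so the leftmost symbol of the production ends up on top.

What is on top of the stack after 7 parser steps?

     Stack      Input        Action
  1  $ <S>      v p p v t $  expand <S> -> <K> <S>
  2  $ <S> <K>  v p p v t $  expand <K> -> v
  3  $ <S> v    v p p v t $  match v
  4  $ <S>      p p v t $    expand <S> -> <A> t
  5  $ t <A>    p p v t $    expand <A> -> p p v
  6  $ t v p p  p p v t $    match p
  7  $ t v p    p v t $      match p
Stack after step 7: $ t v (top = v).

v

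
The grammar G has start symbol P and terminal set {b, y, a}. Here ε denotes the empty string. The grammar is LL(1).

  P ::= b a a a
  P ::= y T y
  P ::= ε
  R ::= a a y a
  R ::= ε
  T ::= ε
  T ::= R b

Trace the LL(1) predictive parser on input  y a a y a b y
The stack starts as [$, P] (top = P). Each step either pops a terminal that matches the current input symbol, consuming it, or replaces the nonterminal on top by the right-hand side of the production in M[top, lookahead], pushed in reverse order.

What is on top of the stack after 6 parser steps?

y

     Stack          Input            Action
  1  $ P            y a a y a b y $  expand P ::= y T y
  2  $ y T y        y a a y a b y $  match y
  3  $ y T          a a y a b y $    expand T ::= R b
  4  $ y b R        a a y a b y $    expand R ::= a a y a
  5  $ y b a y a a  a a y a b y $    match a
  6  $ y b a y a    a y a b y $      match a
Stack after step 6: $ y b a y (top = y).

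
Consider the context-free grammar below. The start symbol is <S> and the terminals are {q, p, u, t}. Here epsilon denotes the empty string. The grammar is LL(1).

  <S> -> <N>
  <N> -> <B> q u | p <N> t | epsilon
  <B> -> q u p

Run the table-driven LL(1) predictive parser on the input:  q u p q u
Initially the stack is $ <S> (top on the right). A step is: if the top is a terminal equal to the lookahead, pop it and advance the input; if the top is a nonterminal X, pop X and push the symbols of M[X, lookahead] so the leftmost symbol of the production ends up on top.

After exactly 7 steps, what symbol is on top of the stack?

     Stack        Input        Action
  1  $ <S>        q u p q u $  expand <S> -> <N>
  2  $ <N>        q u p q u $  expand <N> -> <B> q u
  3  $ u q <B>    q u p q u $  expand <B> -> q u p
  4  $ u q p u q  q u p q u $  match q
  5  $ u q p u    u p q u $    match u
  6  $ u q p      p q u $      match p
  7  $ u q        q u $        match q
Stack after step 7: $ u (top = u).

u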